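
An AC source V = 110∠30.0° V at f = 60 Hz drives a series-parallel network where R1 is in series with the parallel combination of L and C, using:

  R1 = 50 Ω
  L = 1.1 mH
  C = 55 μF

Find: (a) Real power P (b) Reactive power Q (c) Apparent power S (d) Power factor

Step 1 — Angular frequency: ω = 2π·f = 2π·60 = 377 rad/s.
Step 2 — Component impedances:
  R1: Z = R = 50 Ω
  L: Z = jωL = j·377·0.0011 = 0 + j0.4147 Ω
  C: Z = 1/(jωC) = -j/(ω·C) = 0 - j48.23 Ω
Step 3 — Parallel branch: L || C = 1/(1/L + 1/C) = 0 + j0.4183 Ω.
Step 4 — Series with R1: Z_total = R1 + (L || C) = 50 + j0.4183 Ω = 50∠0.5° Ω.
Step 5 — Source phasor: V = 110∠30.0° V = 95.26 + j55 V.
Step 6 — Current: I = V / Z = 1.914 + j1.084 A = 2.2∠29.5° A.
Step 7 — Complex power: S = V·I* = 242 + j2.024 VA.
Step 8 — Real power: P = Re(S) = 242 W.
Step 9 — Reactive power: Q = Im(S) = 2.024 VAR.
Step 10 — Apparent power: |S| = 242 VA.
Step 11 — Power factor: PF = P/|S| = 1 (lagging).

(a) P = 242 W  (b) Q = 2.024 VAR  (c) S = 242 VA  (d) PF = 1 (lagging)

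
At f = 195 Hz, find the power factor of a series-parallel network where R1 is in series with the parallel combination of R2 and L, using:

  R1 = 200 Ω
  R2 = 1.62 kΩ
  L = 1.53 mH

Step 1 — Angular frequency: ω = 2π·f = 2π·195 = 1225 rad/s.
Step 2 — Component impedances:
  R1: Z = R = 200 Ω
  R2: Z = R = 1620 Ω
  L: Z = jωL = j·1225·0.00153 = 0 + j1.875 Ω
Step 3 — Parallel branch: R2 || L = 1/(1/R2 + 1/L) = 0.002169 + j1.875 Ω.
Step 4 — Series with R1: Z_total = R1 + (R2 || L) = 200 + j1.875 Ω = 200∠0.5° Ω.
Step 5 — Power factor: PF = cos(φ) = Re(Z)/|Z| = 200/200 = 1.
Step 6 — Type: Im(Z) = 1.875 ⇒ lagging (phase φ = 0.5°).

PF = 1 (lagging, φ = 0.5°)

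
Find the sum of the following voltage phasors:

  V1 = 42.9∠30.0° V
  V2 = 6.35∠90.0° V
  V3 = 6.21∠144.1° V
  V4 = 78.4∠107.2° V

Step 1 — Convert each phasor to rectangular form:
  V1 = 42.9·(cos(30.0°) + j·sin(30.0°)) = 37.15 + j21.45 V
  V2 = 6.35·(cos(90.0°) + j·sin(90.0°)) = 0 + j6.35 V
  V3 = 6.21·(cos(144.1°) + j·sin(144.1°)) = -5.03 + j3.641 V
  V4 = 78.4·(cos(107.2°) + j·sin(107.2°)) = -23.18 + j74.89 V
Step 2 — Sum components: V_total = 8.939 + j106.3 V.
Step 3 — Convert to polar: |V_total| = 106.7 V, ∠V_total = 85.2°.

V_total = 106.7∠85.2° V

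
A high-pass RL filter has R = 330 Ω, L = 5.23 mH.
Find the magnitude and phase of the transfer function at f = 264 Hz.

Step 1 — Angular frequency: ω = 2π·264 = 1659 rad/s.
Step 2 — Transfer function: H(jω) = jωL/(R + jωL).
Step 3 — Numerator jωL = j·8.675; denominator R + jωL = 330 + j8.675.
Step 4 — H = 0.0006906 + j0.02627.
Step 5 — Magnitude: |H| = 0.02628 (-31.6 dB); phase: φ = 88.5°.

|H| = 0.02628 (-31.6 dB), φ = 88.5°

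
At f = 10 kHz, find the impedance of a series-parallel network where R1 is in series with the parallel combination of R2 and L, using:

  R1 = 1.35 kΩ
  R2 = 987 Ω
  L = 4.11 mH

Step 1 — Angular frequency: ω = 2π·f = 2π·1e+04 = 6.283e+04 rad/s.
Step 2 — Component impedances:
  R1: Z = R = 1350 Ω
  R2: Z = R = 987 Ω
  L: Z = jωL = j·6.283e+04·0.00411 = 0 + j258.2 Ω
Step 3 — Parallel branch: R2 || L = 1/(1/R2 + 1/L) = 63.24 + j241.7 Ω.
Step 4 — Series with R1: Z_total = R1 + (R2 || L) = 1413 + j241.7 Ω = 1434∠9.7° Ω.

Z = 1413 + j241.7 Ω = 1434∠9.7° Ω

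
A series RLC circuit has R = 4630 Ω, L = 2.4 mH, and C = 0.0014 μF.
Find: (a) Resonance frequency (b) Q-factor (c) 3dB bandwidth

Step 1 — Resonance: ω₀ = 1/√(LC) = 1/√(0.0024·1.4e-09) = 5.455e+05 rad/s.
Step 2 — f₀ = ω₀/(2π) = 8.683e+04 Hz.
Step 3 — Series Q: Q = ω₀L/R = 5.455e+05·0.0024/4630 = 0.2828.
Step 4 — Bandwidth: Δω = ω₀/Q = 1.929e+06 rad/s; BW = Δω/(2π) = 3.07e+05 Hz.

(a) f₀ = 8.683e+04 Hz  (b) Q = 0.2828  (c) BW = 3.07e+05 Hz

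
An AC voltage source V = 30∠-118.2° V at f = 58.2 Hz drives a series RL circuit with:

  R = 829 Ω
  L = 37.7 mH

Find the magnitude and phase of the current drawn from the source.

Step 1 — Angular frequency: ω = 2π·f = 2π·58.2 = 365.7 rad/s.
Step 2 — Component impedances:
  R: Z = R = 829 Ω
  L: Z = jωL = j·365.7·0.0377 = 0 + j13.79 Ω
Step 3 — Series combination: Z_total = R + L = 829 + j13.79 Ω = 829.1∠1.0° Ω.
Step 4 — Source phasor: V = 30∠-118.2° V = -14.18 - j26.44 V.
Step 5 — Ohm's law: I = V / Z_total = (-14.18 - j26.44) / (829 + j13.79) = -0.01763 - j0.0316 A.
Step 6 — Convert to polar: |I| = 0.03618 A, ∠I = -119.2°.

I = 0.03618∠-119.2° A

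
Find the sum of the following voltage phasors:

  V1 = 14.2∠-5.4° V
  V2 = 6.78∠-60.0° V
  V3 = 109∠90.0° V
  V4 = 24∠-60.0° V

Step 1 — Convert each phasor to rectangular form:
  V1 = 14.2·(cos(-5.4°) + j·sin(-5.4°)) = 14.14 - j1.336 V
  V2 = 6.78·(cos(-60.0°) + j·sin(-60.0°)) = 3.39 - j5.872 V
  V3 = 109·(cos(90.0°) + j·sin(90.0°)) = 0 + j109 V
  V4 = 24·(cos(-60.0°) + j·sin(-60.0°)) = 12 - j20.78 V
Step 2 — Sum components: V_total = 29.53 + j81.01 V.
Step 3 — Convert to polar: |V_total| = 86.22 V, ∠V_total = 70.0°.

V_total = 86.22∠70.0° V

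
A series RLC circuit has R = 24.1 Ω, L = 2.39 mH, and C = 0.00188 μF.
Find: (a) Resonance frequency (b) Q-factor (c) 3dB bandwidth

Step 1 — Resonance: ω₀ = 1/√(LC) = 1/√(0.00239·1.88e-09) = 4.718e+05 rad/s.
Step 2 — f₀ = ω₀/(2π) = 7.508e+04 Hz.
Step 3 — Series Q: Q = ω₀L/R = 4.718e+05·0.00239/24.1 = 46.78.
Step 4 — Bandwidth: Δω = ω₀/Q = 1.008e+04 rad/s; BW = Δω/(2π) = 1605 Hz.

(a) f₀ = 7.508e+04 Hz  (b) Q = 46.78  (c) BW = 1605 Hz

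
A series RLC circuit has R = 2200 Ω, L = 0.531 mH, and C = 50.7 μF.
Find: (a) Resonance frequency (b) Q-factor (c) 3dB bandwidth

Step 1 — Resonance: ω₀ = 1/√(LC) = 1/√(0.000531·5.07e-05) = 6095 rad/s.
Step 2 — f₀ = ω₀/(2π) = 970 Hz.
Step 3 — Series Q: Q = ω₀L/R = 6095·0.000531/2200 = 0.001471.
Step 4 — Bandwidth: Δω = ω₀/Q = 4.143e+06 rad/s; BW = Δω/(2π) = 6.594e+05 Hz.

(a) f₀ = 970 Hz  (b) Q = 0.001471  (c) BW = 6.594e+05 Hz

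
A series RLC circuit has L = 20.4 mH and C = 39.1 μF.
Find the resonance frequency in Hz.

Step 1 — Resonance condition Im(Z)=0 gives ω₀ = 1/√(LC).
Step 2 — ω₀ = 1/√(0.0204·3.91e-05) = 1120 rad/s.
Step 3 — f₀ = ω₀/(2π) = 178.2 Hz.

f₀ = 178.2 Hz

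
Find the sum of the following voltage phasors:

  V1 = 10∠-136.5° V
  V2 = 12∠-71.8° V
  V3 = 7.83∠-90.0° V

Step 1 — Convert each phasor to rectangular form:
  V1 = 10·(cos(-136.5°) + j·sin(-136.5°)) = -7.254 - j6.884 V
  V2 = 12·(cos(-71.8°) + j·sin(-71.8°)) = 3.748 - j11.4 V
  V3 = 7.83·(cos(-90.0°) + j·sin(-90.0°)) = 0 - j7.83 V
Step 2 — Sum components: V_total = -3.506 - j26.11 V.
Step 3 — Convert to polar: |V_total| = 26.35 V, ∠V_total = -97.6°.

V_total = 26.35∠-97.6° V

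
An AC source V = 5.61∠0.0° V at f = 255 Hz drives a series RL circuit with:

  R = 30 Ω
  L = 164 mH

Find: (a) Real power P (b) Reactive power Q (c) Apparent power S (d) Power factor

Step 1 — Angular frequency: ω = 2π·f = 2π·255 = 1602 rad/s.
Step 2 — Component impedances:
  R: Z = R = 30 Ω
  L: Z = jωL = j·1602·0.164 = 0 + j262.8 Ω
Step 3 — Series combination: Z_total = R + L = 30 + j262.8 Ω = 264.5∠83.5° Ω.
Step 4 — Source phasor: V = 5.61∠0.0° V = 5.61 V.
Step 5 — Current: I = V / Z = 0.002406 - j0.02108 A = 0.02121∠-83.5° A.
Step 6 — Complex power: S = V·I* = 0.0135 + j0.1182 VA.
Step 7 — Real power: P = Re(S) = 0.0135 W.
Step 8 — Reactive power: Q = Im(S) = 0.1182 VAR.
Step 9 — Apparent power: |S| = 0.119 VA.
Step 10 — Power factor: PF = P/|S| = 0.1134 (lagging).

(a) P = 0.0135 W  (b) Q = 0.1182 VAR  (c) S = 0.119 VA  (d) PF = 0.1134 (lagging)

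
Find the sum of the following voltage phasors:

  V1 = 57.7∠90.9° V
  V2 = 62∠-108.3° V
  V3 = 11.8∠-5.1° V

Step 1 — Convert each phasor to rectangular form:
  V1 = 57.7·(cos(90.9°) + j·sin(90.9°)) = -0.9063 + j57.69 V
  V2 = 62·(cos(-108.3°) + j·sin(-108.3°)) = -19.47 - j58.86 V
  V3 = 11.8·(cos(-5.1°) + j·sin(-5.1°)) = 11.75 - j1.049 V
Step 2 — Sum components: V_total = -8.621 - j2.22 V.
Step 3 — Convert to polar: |V_total| = 8.902 V, ∠V_total = -165.6°.

V_total = 8.902∠-165.6° V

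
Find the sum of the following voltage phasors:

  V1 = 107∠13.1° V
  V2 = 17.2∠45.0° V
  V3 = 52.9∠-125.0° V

Step 1 — Convert each phasor to rectangular form:
  V1 = 107·(cos(13.1°) + j·sin(13.1°)) = 104.2 + j24.25 V
  V2 = 17.2·(cos(45.0°) + j·sin(45.0°)) = 12.16 + j12.16 V
  V3 = 52.9·(cos(-125.0°) + j·sin(-125.0°)) = -30.34 - j43.33 V
Step 2 — Sum components: V_total = 86.04 - j6.919 V.
Step 3 — Convert to polar: |V_total| = 86.31 V, ∠V_total = -4.6°.

V_total = 86.31∠-4.6° V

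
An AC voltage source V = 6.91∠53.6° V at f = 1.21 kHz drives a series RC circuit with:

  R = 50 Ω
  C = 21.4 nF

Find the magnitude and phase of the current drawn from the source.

Step 1 — Angular frequency: ω = 2π·f = 2π·1210 = 7603 rad/s.
Step 2 — Component impedances:
  R: Z = R = 50 Ω
  C: Z = 1/(jωC) = -j/(ω·C) = 0 - j6146 Ω
Step 3 — Series combination: Z_total = R + C = 50 - j6146 Ω = 6147∠-89.5° Ω.
Step 4 — Source phasor: V = 6.91∠53.6° V = 4.101 + j5.562 V.
Step 5 — Ohm's law: I = V / Z_total = (4.101 + j5.562) / (50 - j6146) = -0.0008994 + j0.0006745 A.
Step 6 — Convert to polar: |I| = 0.001124 A, ∠I = 143.1°.

I = 0.001124∠143.1° A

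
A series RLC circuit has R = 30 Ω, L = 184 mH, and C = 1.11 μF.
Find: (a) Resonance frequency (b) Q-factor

Step 1 — Resonance condition Im(Z)=0 gives ω₀ = 1/√(LC).
Step 2 — ω₀ = 1/√(0.184·1.11e-06) = 2213 rad/s.
Step 3 — f₀ = ω₀/(2π) = 352.2 Hz.
Step 4 — Series Q: Q = ω₀L/R = 2213·0.184/30 = 13.57.

(a) f₀ = 352.2 Hz  (b) Q = 13.57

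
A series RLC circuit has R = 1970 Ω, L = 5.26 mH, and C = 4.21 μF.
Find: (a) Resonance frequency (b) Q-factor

Step 1 — Resonance condition Im(Z)=0 gives ω₀ = 1/√(LC).
Step 2 — ω₀ = 1/√(0.00526·4.21e-06) = 6720 rad/s.
Step 3 — f₀ = ω₀/(2π) = 1070 Hz.
Step 4 — Series Q: Q = ω₀L/R = 6720·0.00526/1970 = 0.01794.

(a) f₀ = 1070 Hz  (b) Q = 0.01794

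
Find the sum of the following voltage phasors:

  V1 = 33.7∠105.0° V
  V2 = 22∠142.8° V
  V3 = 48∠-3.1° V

Step 1 — Convert each phasor to rectangular form:
  V1 = 33.7·(cos(105.0°) + j·sin(105.0°)) = -8.722 + j32.55 V
  V2 = 22·(cos(142.8°) + j·sin(142.8°)) = -17.52 + j13.3 V
  V3 = 48·(cos(-3.1°) + j·sin(-3.1°)) = 47.93 - j2.596 V
Step 2 — Sum components: V_total = 21.68 + j43.26 V.
Step 3 — Convert to polar: |V_total| = 48.39 V, ∠V_total = 63.4°.

V_total = 48.39∠63.4° V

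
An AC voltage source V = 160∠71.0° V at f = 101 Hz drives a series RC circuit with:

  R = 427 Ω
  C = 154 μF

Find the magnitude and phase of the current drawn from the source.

Step 1 — Angular frequency: ω = 2π·f = 2π·101 = 634.6 rad/s.
Step 2 — Component impedances:
  R: Z = R = 427 Ω
  C: Z = 1/(jωC) = -j/(ω·C) = 0 - j10.23 Ω
Step 3 — Series combination: Z_total = R + C = 427 - j10.23 Ω = 427.1∠-1.4° Ω.
Step 4 — Source phasor: V = 160∠71.0° V = 52.09 + j151.3 V.
Step 5 — Ohm's law: I = V / Z_total = (52.09 + j151.3) / (427 - j10.23) = 0.1134 + j0.357 A.
Step 6 — Convert to polar: |I| = 0.3746 A, ∠I = 72.4°.

I = 0.3746∠72.4° A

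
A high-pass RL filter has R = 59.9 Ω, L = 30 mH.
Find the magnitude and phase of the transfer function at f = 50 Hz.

Step 1 — Angular frequency: ω = 2π·50 = 314.2 rad/s.
Step 2 — Transfer function: H(jω) = jωL/(R + jωL).
Step 3 — Numerator jωL = j·9.425; denominator R + jωL = 59.9 + j9.425.
Step 4 — H = 0.02416 + j0.1535.
Step 5 — Magnitude: |H| = 0.1554 (-16.2 dB); phase: φ = 81.1°.

|H| = 0.1554 (-16.2 dB), φ = 81.1°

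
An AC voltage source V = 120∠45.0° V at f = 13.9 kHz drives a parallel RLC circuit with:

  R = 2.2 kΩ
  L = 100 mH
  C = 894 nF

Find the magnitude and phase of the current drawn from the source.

Step 1 — Angular frequency: ω = 2π·f = 2π·1.39e+04 = 8.734e+04 rad/s.
Step 2 — Component impedances:
  R: Z = R = 2200 Ω
  L: Z = jωL = j·8.734e+04·0.1 = 0 + j8734 Ω
  C: Z = 1/(jωC) = -j/(ω·C) = 0 - j12.81 Ω
Step 3 — Parallel combination: 1/Z_total = 1/R + 1/L + 1/C; Z_total = 0.07478 - j12.83 Ω = 12.83∠-89.7° Ω.
Step 4 — Source phasor: V = 120∠45.0° V = 84.85 + j84.85 V.
Step 5 — Ohm's law: I = V / Z_total = (84.85 + j84.85) / (0.07478 - j12.83) = -6.577 + j6.654 A.
Step 6 — Convert to polar: |I| = 9.356 A, ∠I = 134.7°.

I = 9.356∠134.7° A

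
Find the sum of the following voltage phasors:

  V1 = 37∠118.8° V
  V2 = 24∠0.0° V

Step 1 — Convert each phasor to rectangular form:
  V1 = 37·(cos(118.8°) + j·sin(118.8°)) = -17.82 + j32.42 V
  V2 = 24·(cos(0.0°) + j·sin(0.0°)) = 24 V
Step 2 — Sum components: V_total = 6.175 + j32.42 V.
Step 3 — Convert to polar: |V_total| = 33.01 V, ∠V_total = 79.2°.

V_total = 33.01∠79.2° V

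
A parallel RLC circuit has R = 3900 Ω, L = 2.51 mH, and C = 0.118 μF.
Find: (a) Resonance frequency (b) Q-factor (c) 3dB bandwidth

Step 1 — Resonance: ω₀ = 1/√(LC) = 1/√(0.00251·1.18e-07) = 5.811e+04 rad/s.
Step 2 — f₀ = ω₀/(2π) = 9248 Hz.
Step 3 — Parallel Q: Q = R/(ω₀L) = 3900/(5.811e+04·0.00251) = 26.74.
Step 4 — Bandwidth: Δω = ω₀/Q = 2173 rad/s; BW = Δω/(2π) = 345.8 Hz.

(a) f₀ = 9248 Hz  (b) Q = 26.74  (c) BW = 345.8 Hz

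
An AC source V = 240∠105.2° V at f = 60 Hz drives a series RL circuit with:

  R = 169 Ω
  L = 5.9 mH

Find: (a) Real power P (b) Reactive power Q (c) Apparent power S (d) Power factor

Step 1 — Angular frequency: ω = 2π·f = 2π·60 = 377 rad/s.
Step 2 — Component impedances:
  R: Z = R = 169 Ω
  L: Z = jωL = j·377·0.0059 = 0 + j2.224 Ω
Step 3 — Series combination: Z_total = R + L = 169 + j2.224 Ω = 169∠0.8° Ω.
Step 4 — Source phasor: V = 240∠105.2° V = -62.93 + j231.6 V.
Step 5 — Current: I = V / Z = -0.3542 + j1.375 A = 1.42∠104.4° A.
Step 6 — Complex power: S = V·I* = 340.8 + j4.485 VA.
Step 7 — Real power: P = Re(S) = 340.8 W.
Step 8 — Reactive power: Q = Im(S) = 4.485 VAR.
Step 9 — Apparent power: |S| = 340.8 VA.
Step 10 — Power factor: PF = P/|S| = 0.9999 (lagging).

(a) P = 340.8 W  (b) Q = 4.485 VAR  (c) S = 340.8 VA  (d) PF = 0.9999 (lagging)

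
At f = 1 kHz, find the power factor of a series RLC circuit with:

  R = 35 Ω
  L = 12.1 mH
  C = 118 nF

Step 1 — Angular frequency: ω = 2π·f = 2π·1000 = 6283 rad/s.
Step 2 — Component impedances:
  R: Z = R = 35 Ω
  L: Z = jωL = j·6283·0.0121 = 0 + j76.03 Ω
  C: Z = 1/(jωC) = -j/(ω·C) = 0 - j1349 Ω
Step 3 — Series combination: Z_total = R + L + C = 35 - j1273 Ω = 1273∠-88.4° Ω.
Step 4 — Power factor: PF = cos(φ) = Re(Z)/|Z| = 35/1273 = 0.02749.
Step 5 — Type: Im(Z) = -1273 ⇒ leading (phase φ = -88.4°).

PF = 0.02749 (leading, φ = -88.4°)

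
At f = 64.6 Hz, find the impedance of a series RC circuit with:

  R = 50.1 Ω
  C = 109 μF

Step 1 — Angular frequency: ω = 2π·f = 2π·64.6 = 405.9 rad/s.
Step 2 — Component impedances:
  R: Z = R = 50.1 Ω
  C: Z = 1/(jωC) = -j/(ω·C) = 0 - j22.6 Ω
Step 3 — Series combination: Z_total = R + C = 50.1 - j22.6 Ω = 54.96∠-24.3° Ω.

Z = 50.1 - j22.6 Ω = 54.96∠-24.3° Ω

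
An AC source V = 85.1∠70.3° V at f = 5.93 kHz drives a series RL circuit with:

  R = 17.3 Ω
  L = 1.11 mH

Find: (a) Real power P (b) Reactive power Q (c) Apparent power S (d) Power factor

Step 1 — Angular frequency: ω = 2π·f = 2π·5930 = 3.726e+04 rad/s.
Step 2 — Component impedances:
  R: Z = R = 17.3 Ω
  L: Z = jωL = j·3.726e+04·0.00111 = 0 + j41.36 Ω
Step 3 — Series combination: Z_total = R + L = 17.3 + j41.36 Ω = 44.83∠67.3° Ω.
Step 4 — Source phasor: V = 85.1∠70.3° V = 28.69 + j80.12 V.
Step 5 — Current: I = V / Z = 1.896 + j0.09933 A = 1.898∠3.0° A.
Step 6 — Complex power: S = V·I* = 62.34 + j149 VA.
Step 7 — Real power: P = Re(S) = 62.34 W.
Step 8 — Reactive power: Q = Im(S) = 149 VAR.
Step 9 — Apparent power: |S| = 161.5 VA.
Step 10 — Power factor: PF = P/|S| = 0.3859 (lagging).

(a) P = 62.34 W  (b) Q = 149 VAR  (c) S = 161.5 VA  (d) PF = 0.3859 (lagging)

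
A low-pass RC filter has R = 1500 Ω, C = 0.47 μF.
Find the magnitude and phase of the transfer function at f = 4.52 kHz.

Step 1 — Angular frequency: ω = 2π·4520 = 2.84e+04 rad/s.
Step 2 — Transfer function: H(jω) = 1/(1 + jωRC).
Step 3 — Denominator: 1 + jωRC = 1 + j·2.84e+04·1500·4.7e-07 = 1 + j20.02.
Step 4 — H = 0.002488 - j0.04982.
Step 5 — Magnitude: |H| = 0.04988 (-26.0 dB); phase: φ = -87.1°.

|H| = 0.04988 (-26.0 dB), φ = -87.1°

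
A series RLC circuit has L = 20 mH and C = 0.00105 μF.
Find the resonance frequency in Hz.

Step 1 — Resonance condition Im(Z)=0 gives ω₀ = 1/√(LC).
Step 2 — ω₀ = 1/√(0.02·1.05e-09) = 2.182e+05 rad/s.
Step 3 — f₀ = ω₀/(2π) = 3.473e+04 Hz.

f₀ = 3.473e+04 Hz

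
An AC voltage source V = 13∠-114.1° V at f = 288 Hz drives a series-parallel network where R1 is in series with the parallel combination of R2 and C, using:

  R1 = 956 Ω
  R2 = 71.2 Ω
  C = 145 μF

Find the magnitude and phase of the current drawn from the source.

Step 1 — Angular frequency: ω = 2π·f = 2π·288 = 1810 rad/s.
Step 2 — Component impedances:
  R1: Z = R = 956 Ω
  R2: Z = R = 71.2 Ω
  C: Z = 1/(jωC) = -j/(ω·C) = 0 - j3.811 Ω
Step 3 — Parallel branch: R2 || C = 1/(1/R2 + 1/C) = 0.2034 - j3.8 Ω.
Step 4 — Series with R1: Z_total = R1 + (R2 || C) = 956.2 - j3.8 Ω = 956.2∠-0.2° Ω.
Step 5 — Source phasor: V = 13∠-114.1° V = -5.308 - j11.87 V.
Step 6 — Ohm's law: I = V / Z_total = (-5.308 - j11.87) / (956.2 - j3.8) = -0.005502 - j0.01243 A.
Step 7 — Convert to polar: |I| = 0.0136 A, ∠I = -113.9°.

I = 0.0136∠-113.9° A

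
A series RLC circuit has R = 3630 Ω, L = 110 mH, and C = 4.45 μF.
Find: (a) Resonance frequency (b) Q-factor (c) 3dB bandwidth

Step 1 — Resonance condition Im(Z)=0 gives ω₀ = 1/√(LC).
Step 2 — ω₀ = 1/√(0.11·4.45e-06) = 1429 rad/s.
Step 3 — f₀ = ω₀/(2π) = 227.5 Hz.
Step 4 — Series Q: Q = ω₀L/R = 1429·0.11/3630 = 0.04331.
Step 5 — 3dB bandwidth: Δω = ω₀/Q = 3.3e+04 rad/s; BW = Δω/(2π) = 5252 Hz.

(a) f₀ = 227.5 Hz  (b) Q = 0.04331  (c) BW = 5252 Hz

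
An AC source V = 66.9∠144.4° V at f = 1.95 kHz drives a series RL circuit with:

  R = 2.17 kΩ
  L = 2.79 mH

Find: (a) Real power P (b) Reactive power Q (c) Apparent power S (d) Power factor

Step 1 — Angular frequency: ω = 2π·f = 2π·1950 = 1.225e+04 rad/s.
Step 2 — Component impedances:
  R: Z = R = 2170 Ω
  L: Z = jωL = j·1.225e+04·0.00279 = 0 + j34.18 Ω
Step 3 — Series combination: Z_total = R + L = 2170 + j34.18 Ω = 2170∠0.9° Ω.
Step 4 — Source phasor: V = 66.9∠144.4° V = -54.4 + j38.94 V.
Step 5 — Current: I = V / Z = -0.02478 + j0.01834 A = 0.03083∠143.5° A.
Step 6 — Complex power: S = V·I* = 2.062 + j0.03248 VA.
Step 7 — Real power: P = Re(S) = 2.062 W.
Step 8 — Reactive power: Q = Im(S) = 0.03248 VAR.
Step 9 — Apparent power: |S| = 2.062 VA.
Step 10 — Power factor: PF = P/|S| = 0.9999 (lagging).

(a) P = 2.062 W  (b) Q = 0.03248 VAR  (c) S = 2.062 VA  (d) PF = 0.9999 (lagging)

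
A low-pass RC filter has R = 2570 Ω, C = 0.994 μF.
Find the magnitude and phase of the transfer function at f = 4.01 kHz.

Step 1 — Angular frequency: ω = 2π·4010 = 2.52e+04 rad/s.
Step 2 — Transfer function: H(jω) = 1/(1 + jωRC).
Step 3 — Denominator: 1 + jωRC = 1 + j·2.52e+04·2570·9.94e-07 = 1 + j64.36.
Step 4 — H = 0.0002413 - j0.01553.
Step 5 — Magnitude: |H| = 0.01553 (-36.2 dB); phase: φ = -89.1°.

|H| = 0.01553 (-36.2 dB), φ = -89.1°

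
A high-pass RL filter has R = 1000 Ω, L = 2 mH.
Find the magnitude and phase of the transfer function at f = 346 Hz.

Step 1 — Angular frequency: ω = 2π·346 = 2174 rad/s.
Step 2 — Transfer function: H(jω) = jωL/(R + jωL).
Step 3 — Numerator jωL = j·4.348; denominator R + jωL = 1000 + j4.348.
Step 4 — H = 1.89e-05 + j0.004348.
Step 5 — Magnitude: |H| = 0.004348 (-47.2 dB); phase: φ = 89.8°.

|H| = 0.004348 (-47.2 dB), φ = 89.8°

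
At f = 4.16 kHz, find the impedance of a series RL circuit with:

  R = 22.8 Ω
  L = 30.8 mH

Step 1 — Angular frequency: ω = 2π·f = 2π·4160 = 2.614e+04 rad/s.
Step 2 — Component impedances:
  R: Z = R = 22.8 Ω
  L: Z = jωL = j·2.614e+04·0.0308 = 0 + j805.1 Ω
Step 3 — Series combination: Z_total = R + L = 22.8 + j805.1 Ω = 805.4∠88.4° Ω.

Z = 22.8 + j805.1 Ω = 805.4∠88.4° Ω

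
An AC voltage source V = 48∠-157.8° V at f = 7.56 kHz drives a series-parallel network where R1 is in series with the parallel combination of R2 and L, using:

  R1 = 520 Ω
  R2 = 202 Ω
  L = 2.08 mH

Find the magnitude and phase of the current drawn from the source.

Step 1 — Angular frequency: ω = 2π·f = 2π·7560 = 4.75e+04 rad/s.
Step 2 — Component impedances:
  R1: Z = R = 520 Ω
  R2: Z = R = 202 Ω
  L: Z = jωL = j·4.75e+04·0.00208 = 0 + j98.8 Ω
Step 3 — Parallel branch: R2 || L = 1/(1/R2 + 1/L) = 39 + j79.73 Ω.
Step 4 — Series with R1: Z_total = R1 + (R2 || L) = 559 + j79.73 Ω = 564.7∠8.1° Ω.
Step 5 — Source phasor: V = 48∠-157.8° V = -44.44 - j18.14 V.
Step 6 — Ohm's law: I = V / Z_total = (-44.44 - j18.14) / (559 + j79.73) = -0.08245 - j0.02068 A.
Step 7 — Convert to polar: |I| = 0.08501 A, ∠I = -165.9°.

I = 0.08501∠-165.9° A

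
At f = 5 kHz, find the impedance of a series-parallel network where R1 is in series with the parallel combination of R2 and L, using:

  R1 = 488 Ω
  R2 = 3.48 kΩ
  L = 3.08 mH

Step 1 — Angular frequency: ω = 2π·f = 2π·5000 = 3.142e+04 rad/s.
Step 2 — Component impedances:
  R1: Z = R = 488 Ω
  R2: Z = R = 3480 Ω
  L: Z = jωL = j·3.142e+04·0.00308 = 0 + j96.76 Ω
Step 3 — Parallel branch: R2 || L = 1/(1/R2 + 1/L) = 2.688 + j96.69 Ω.
Step 4 — Series with R1: Z_total = R1 + (R2 || L) = 490.7 + j96.69 Ω = 500.1∠11.1° Ω.

Z = 490.7 + j96.69 Ω = 500.1∠11.1° Ω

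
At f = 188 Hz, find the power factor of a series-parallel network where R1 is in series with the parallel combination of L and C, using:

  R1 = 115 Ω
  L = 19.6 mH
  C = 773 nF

Step 1 — Angular frequency: ω = 2π·f = 2π·188 = 1181 rad/s.
Step 2 — Component impedances:
  R1: Z = R = 115 Ω
  L: Z = jωL = j·1181·0.0196 = 0 + j23.15 Ω
  C: Z = 1/(jωC) = -j/(ω·C) = 0 - j1095 Ω
Step 3 — Parallel branch: L || C = 1/(1/L + 1/C) = 0 + j23.65 Ω.
Step 4 — Series with R1: Z_total = R1 + (L || C) = 115 + j23.65 Ω = 117.4∠11.6° Ω.
Step 5 — Power factor: PF = cos(φ) = Re(Z)/|Z| = 115/117.41 = 0.9795.
Step 6 — Type: Im(Z) = 23.65 ⇒ lagging (phase φ = 11.6°).

PF = 0.9795 (lagging, φ = 11.6°)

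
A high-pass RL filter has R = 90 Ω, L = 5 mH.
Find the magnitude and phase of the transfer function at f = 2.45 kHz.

Step 1 — Angular frequency: ω = 2π·2450 = 1.539e+04 rad/s.
Step 2 — Transfer function: H(jω) = jωL/(R + jωL).
Step 3 — Numerator jωL = j·76.97; denominator R + jωL = 90 + j76.97.
Step 4 — H = 0.4224 + j0.4939.
Step 5 — Magnitude: |H| = 0.6499 (-3.7 dB); phase: φ = 49.5°.

|H| = 0.6499 (-3.7 dB), φ = 49.5°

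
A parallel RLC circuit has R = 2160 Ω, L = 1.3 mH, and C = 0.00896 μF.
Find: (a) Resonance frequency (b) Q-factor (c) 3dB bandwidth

Step 1 — Resonance: ω₀ = 1/√(LC) = 1/√(0.0013·8.96e-09) = 2.93e+05 rad/s.
Step 2 — f₀ = ω₀/(2π) = 4.663e+04 Hz.
Step 3 — Parallel Q: Q = R/(ω₀L) = 2160/(2.93e+05·0.0013) = 5.671.
Step 4 — Bandwidth: Δω = ω₀/Q = 5.167e+04 rad/s; BW = Δω/(2π) = 8224 Hz.

(a) f₀ = 4.663e+04 Hz  (b) Q = 5.671  (c) BW = 8224 Hz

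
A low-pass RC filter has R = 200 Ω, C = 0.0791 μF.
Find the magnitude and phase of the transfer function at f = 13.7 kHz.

Step 1 — Angular frequency: ω = 2π·1.37e+04 = 8.608e+04 rad/s.
Step 2 — Transfer function: H(jω) = 1/(1 + jωRC).
Step 3 — Denominator: 1 + jωRC = 1 + j·8.608e+04·200·7.91e-08 = 1 + j1.362.
Step 4 — H = 0.3503 - j0.4771.
Step 5 — Magnitude: |H| = 0.5919 (-4.6 dB); phase: φ = -53.7°.

|H| = 0.5919 (-4.6 dB), φ = -53.7°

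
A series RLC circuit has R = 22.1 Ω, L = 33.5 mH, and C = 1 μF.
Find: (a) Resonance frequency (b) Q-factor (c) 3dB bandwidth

Step 1 — Resonance condition Im(Z)=0 gives ω₀ = 1/√(LC).
Step 2 — ω₀ = 1/√(0.0335·1e-06) = 5464 rad/s.
Step 3 — f₀ = ω₀/(2π) = 869.6 Hz.
Step 4 — Series Q: Q = ω₀L/R = 5464·0.0335/22.1 = 8.282.
Step 5 — 3dB bandwidth: Δω = ω₀/Q = 659.7 rad/s; BW = Δω/(2π) = 105 Hz.

(a) f₀ = 869.6 Hz  (b) Q = 8.282  (c) BW = 105 Hz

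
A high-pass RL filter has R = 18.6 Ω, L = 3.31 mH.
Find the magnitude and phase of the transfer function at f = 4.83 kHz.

Step 1 — Angular frequency: ω = 2π·4830 = 3.035e+04 rad/s.
Step 2 — Transfer function: H(jω) = jωL/(R + jωL).
Step 3 — Numerator jωL = j·100.5; denominator R + jωL = 18.6 + j100.5.
Step 4 — H = 0.9669 + j0.179.
Step 5 — Magnitude: |H| = 0.9833 (-0.1 dB); phase: φ = 10.5°.

|H| = 0.9833 (-0.1 dB), φ = 10.5°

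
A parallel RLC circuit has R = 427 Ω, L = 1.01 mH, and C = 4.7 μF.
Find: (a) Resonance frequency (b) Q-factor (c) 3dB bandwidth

Step 1 — Resonance: ω₀ = 1/√(LC) = 1/√(0.00101·4.7e-06) = 1.451e+04 rad/s.
Step 2 — f₀ = ω₀/(2π) = 2310 Hz.
Step 3 — Parallel Q: Q = R/(ω₀L) = 427/(1.451e+04·0.00101) = 29.13.
Step 4 — Bandwidth: Δω = ω₀/Q = 498.3 rad/s; BW = Δω/(2π) = 79.3 Hz.

(a) f₀ = 2310 Hz  (b) Q = 29.13  (c) BW = 79.3 Hz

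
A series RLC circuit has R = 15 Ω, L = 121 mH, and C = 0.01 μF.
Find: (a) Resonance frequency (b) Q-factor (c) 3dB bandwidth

Step 1 — Resonance: ω₀ = 1/√(LC) = 1/√(0.121·1e-08) = 2.875e+04 rad/s.
Step 2 — f₀ = ω₀/(2π) = 4575 Hz.
Step 3 — Series Q: Q = ω₀L/R = 2.875e+04·0.121/15 = 231.9.
Step 4 — Bandwidth: Δω = ω₀/Q = 124 rad/s; BW = Δω/(2π) = 19.73 Hz.

(a) f₀ = 4575 Hz  (b) Q = 231.9  (c) BW = 19.73 Hz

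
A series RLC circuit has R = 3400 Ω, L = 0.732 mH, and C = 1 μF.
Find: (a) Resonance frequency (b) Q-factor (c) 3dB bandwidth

Step 1 — Resonance: ω₀ = 1/√(LC) = 1/√(0.000732·1e-06) = 3.696e+04 rad/s.
Step 2 — f₀ = ω₀/(2π) = 5883 Hz.
Step 3 — Series Q: Q = ω₀L/R = 3.696e+04·0.000732/3400 = 0.007957.
Step 4 — Bandwidth: Δω = ω₀/Q = 4.645e+06 rad/s; BW = Δω/(2π) = 7.392e+05 Hz.

(a) f₀ = 5883 Hz  (b) Q = 0.007957  (c) BW = 7.392e+05 Hz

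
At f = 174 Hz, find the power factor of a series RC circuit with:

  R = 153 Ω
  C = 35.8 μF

Step 1 — Angular frequency: ω = 2π·f = 2π·174 = 1093 rad/s.
Step 2 — Component impedances:
  R: Z = R = 153 Ω
  C: Z = 1/(jωC) = -j/(ω·C) = 0 - j25.55 Ω
Step 3 — Series combination: Z_total = R + C = 153 - j25.55 Ω = 155.1∠-9.5° Ω.
Step 4 — Power factor: PF = cos(φ) = Re(Z)/|Z| = 153/155.12 = 0.9863.
Step 5 — Type: Im(Z) = -25.55 ⇒ leading (phase φ = -9.5°).

PF = 0.9863 (leading, φ = -9.5°)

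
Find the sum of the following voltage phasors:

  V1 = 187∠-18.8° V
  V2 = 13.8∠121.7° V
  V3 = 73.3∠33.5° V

Step 1 — Convert each phasor to rectangular form:
  V1 = 187·(cos(-18.8°) + j·sin(-18.8°)) = 177 - j60.26 V
  V2 = 13.8·(cos(121.7°) + j·sin(121.7°)) = -7.252 + j11.74 V
  V3 = 73.3·(cos(33.5°) + j·sin(33.5°)) = 61.12 + j40.46 V
Step 2 — Sum components: V_total = 230.9 - j8.066 V.
Step 3 — Convert to polar: |V_total| = 231 V, ∠V_total = -2.0°.

V_total = 231∠-2.0° V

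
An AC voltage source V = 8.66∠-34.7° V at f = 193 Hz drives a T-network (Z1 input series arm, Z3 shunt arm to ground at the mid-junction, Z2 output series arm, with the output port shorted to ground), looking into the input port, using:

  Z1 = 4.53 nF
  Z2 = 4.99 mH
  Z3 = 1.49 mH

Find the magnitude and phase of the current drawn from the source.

Step 1 — Angular frequency: ω = 2π·f = 2π·193 = 1213 rad/s.
Step 2 — Component impedances:
  Z1: Z = 1/(jωC) = -j/(ω·C) = 0 - j1.82e+05 Ω
  Z2: Z = jωL = j·1213·0.00499 = 0 + j6.051 Ω
  Z3: Z = jωL = j·1213·0.00149 = 0 + j1.807 Ω
Step 3 — With the output port shorted to ground, the output series arm Z2 runs from the junction to ground; the shunt arm Z3 also runs from the junction to ground. They appear in parallel: Z3 || Z2 = 0 + j1.391 Ω.
Step 4 — Series with input arm Z1: Z_in = Z1 + (Z3 || Z2) = 0 - j1.82e+05 Ω = 1.82e+05∠-90.0° Ω.
Step 5 — Source phasor: V = 8.66∠-34.7° V = 7.12 - j4.93 V.
Step 6 — Ohm's law: I = V / Z_total = (7.12 - j4.93) / (0 - j1.82e+05) = 2.708e-05 + j3.911e-05 A.
Step 7 — Convert to polar: |I| = 4.757e-05 A, ∠I = 55.3°.

I = 4.757e-05∠55.3° A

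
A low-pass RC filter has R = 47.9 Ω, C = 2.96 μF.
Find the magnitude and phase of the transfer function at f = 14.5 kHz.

Step 1 — Angular frequency: ω = 2π·1.45e+04 = 9.111e+04 rad/s.
Step 2 — Transfer function: H(jω) = 1/(1 + jωRC).
Step 3 — Denominator: 1 + jωRC = 1 + j·9.111e+04·47.9·2.96e-06 = 1 + j12.92.
Step 4 — H = 0.005957 - j0.07695.
Step 5 — Magnitude: |H| = 0.07718 (-22.2 dB); phase: φ = -85.6°.

|H| = 0.07718 (-22.2 dB), φ = -85.6°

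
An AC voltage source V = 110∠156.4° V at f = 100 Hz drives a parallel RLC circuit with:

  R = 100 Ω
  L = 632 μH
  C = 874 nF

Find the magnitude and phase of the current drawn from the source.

Step 1 — Angular frequency: ω = 2π·f = 2π·100 = 628.3 rad/s.
Step 2 — Component impedances:
  R: Z = R = 100 Ω
  L: Z = jωL = j·628.3·0.000632 = 0 + j0.3971 Ω
  C: Z = 1/(jωC) = -j/(ω·C) = 0 - j1821 Ω
Step 3 — Parallel combination: 1/Z_total = 1/R + 1/L + 1/C; Z_total = 0.001578 + j0.3972 Ω = 0.3972∠89.8° Ω.
Step 4 — Source phasor: V = 110∠156.4° V = -100.8 + j44.04 V.
Step 5 — Ohm's law: I = V / Z_total = (-100.8 + j44.04) / (0.001578 + j0.3972) = 109.9 + j254.2 A.
Step 6 — Convert to polar: |I| = 277 A, ∠I = 66.6°.

I = 277∠66.6° A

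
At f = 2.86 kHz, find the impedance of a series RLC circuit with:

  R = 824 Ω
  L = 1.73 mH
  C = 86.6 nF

Step 1 — Angular frequency: ω = 2π·f = 2π·2860 = 1.797e+04 rad/s.
Step 2 — Component impedances:
  R: Z = R = 824 Ω
  L: Z = jωL = j·1.797e+04·0.00173 = 0 + j31.09 Ω
  C: Z = 1/(jωC) = -j/(ω·C) = 0 - j642.6 Ω
Step 3 — Series combination: Z_total = R + L + C = 824 - j611.5 Ω = 1026∠-36.6° Ω.

Z = 824 - j611.5 Ω = 1026∠-36.6° Ω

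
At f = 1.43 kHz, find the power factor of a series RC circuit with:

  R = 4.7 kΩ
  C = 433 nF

Step 1 — Angular frequency: ω = 2π·f = 2π·1430 = 8985 rad/s.
Step 2 — Component impedances:
  R: Z = R = 4700 Ω
  C: Z = 1/(jωC) = -j/(ω·C) = 0 - j257 Ω
Step 3 — Series combination: Z_total = R + C = 4700 - j257 Ω = 4707∠-3.1° Ω.
Step 4 — Power factor: PF = cos(φ) = Re(Z)/|Z| = 4700/4707 = 0.9985.
Step 5 — Type: Im(Z) = -257 ⇒ leading (phase φ = -3.1°).

PF = 0.9985 (leading, φ = -3.1°)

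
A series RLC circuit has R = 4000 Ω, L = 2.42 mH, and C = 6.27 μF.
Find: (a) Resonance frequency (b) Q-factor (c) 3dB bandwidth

Step 1 — Resonance condition Im(Z)=0 gives ω₀ = 1/√(LC).
Step 2 — ω₀ = 1/√(0.00242·6.27e-06) = 8118 rad/s.
Step 3 — f₀ = ω₀/(2π) = 1292 Hz.
Step 4 — Series Q: Q = ω₀L/R = 8118·0.00242/4000 = 0.004911.
Step 5 — 3dB bandwidth: Δω = ω₀/Q = 1.653e+06 rad/s; BW = Δω/(2π) = 2.631e+05 Hz.

(a) f₀ = 1292 Hz  (b) Q = 0.004911  (c) BW = 2.631e+05 Hz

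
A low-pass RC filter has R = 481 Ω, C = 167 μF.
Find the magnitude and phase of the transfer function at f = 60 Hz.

Step 1 — Angular frequency: ω = 2π·60 = 377 rad/s.
Step 2 — Transfer function: H(jω) = 1/(1 + jωRC).
Step 3 — Denominator: 1 + jωRC = 1 + j·377·481·0.000167 = 1 + j30.28.
Step 4 — H = 0.001089 - j0.03299.
Step 5 — Magnitude: |H| = 0.033 (-29.6 dB); phase: φ = -88.1°.

|H| = 0.033 (-29.6 dB), φ = -88.1°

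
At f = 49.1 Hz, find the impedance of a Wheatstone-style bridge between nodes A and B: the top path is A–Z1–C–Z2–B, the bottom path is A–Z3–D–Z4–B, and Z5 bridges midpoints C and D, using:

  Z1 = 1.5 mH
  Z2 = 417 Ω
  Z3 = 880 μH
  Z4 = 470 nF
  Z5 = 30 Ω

Step 1 — Angular frequency: ω = 2π·f = 2π·49.1 = 308.5 rad/s.
Step 2 — Component impedances:
  Z1: Z = jωL = j·308.5·0.0015 = 0 + j0.4628 Ω
  Z2: Z = R = 417 Ω
  Z3: Z = jωL = j·308.5·0.00088 = 0 + j0.2715 Ω
  Z4: Z = 1/(jωC) = -j/(ω·C) = 0 - j6897 Ω
  Z5: Z = R = 30 Ω
Step 3 — Bridge requires nodal analysis (the Z5 bridge couples midpoints C and D, so the two paths cannot be reduced to a simple series/parallel combination). Setting node B to ground and injecting 1 A at node A, the 3-node admittance system at A, C, D solves to V_A = Z_AB = 415.5 - j24.67 Ω = 416.3∠-3.4° Ω.

Z = 415.5 - j24.67 Ω = 416.3∠-3.4° Ω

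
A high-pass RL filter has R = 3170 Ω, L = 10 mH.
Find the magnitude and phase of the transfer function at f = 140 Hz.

Step 1 — Angular frequency: ω = 2π·140 = 879.6 rad/s.
Step 2 — Transfer function: H(jω) = jωL/(R + jωL).
Step 3 — Numerator jωL = j·8.796; denominator R + jωL = 3170 + j8.796.
Step 4 — H = 7.7e-06 + j0.002775.
Step 5 — Magnitude: |H| = 0.002775 (-51.1 dB); phase: φ = 89.8°.

|H| = 0.002775 (-51.1 dB), φ = 89.8°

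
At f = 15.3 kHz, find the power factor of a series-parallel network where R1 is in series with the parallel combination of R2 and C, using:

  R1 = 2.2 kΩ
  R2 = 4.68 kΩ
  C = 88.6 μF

Step 1 — Angular frequency: ω = 2π·f = 2π·1.53e+04 = 9.613e+04 rad/s.
Step 2 — Component impedances:
  R1: Z = R = 2200 Ω
  R2: Z = R = 4680 Ω
  C: Z = 1/(jωC) = -j/(ω·C) = 0 - j0.1174 Ω
Step 3 — Parallel branch: R2 || C = 1/(1/R2 + 1/C) = 2.945e-06 - j0.1174 Ω.
Step 4 — Series with R1: Z_total = R1 + (R2 || C) = 2200 - j0.1174 Ω = 2200∠-0.0° Ω.
Step 5 — Power factor: PF = cos(φ) = Re(Z)/|Z| = 2200/2200 = 1.
Step 6 — Type: Im(Z) = -0.1174 ⇒ leading (phase φ = -0.0°).

PF = 1 (leading, φ = -0.0°)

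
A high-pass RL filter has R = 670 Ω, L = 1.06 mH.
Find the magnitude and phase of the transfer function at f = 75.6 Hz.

Step 1 — Angular frequency: ω = 2π·75.6 = 475 rad/s.
Step 2 — Transfer function: H(jω) = jωL/(R + jωL).
Step 3 — Numerator jωL = j·0.5035; denominator R + jωL = 670 + j0.5035.
Step 4 — H = 5.648e-07 + j0.0007515.
Step 5 — Magnitude: |H| = 0.0007515 (-62.5 dB); phase: φ = 90.0°.

|H| = 0.0007515 (-62.5 dB), φ = 90.0°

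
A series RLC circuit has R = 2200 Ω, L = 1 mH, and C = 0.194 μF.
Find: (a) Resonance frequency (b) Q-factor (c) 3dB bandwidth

Step 1 — Resonance: ω₀ = 1/√(LC) = 1/√(0.001·1.94e-07) = 7.18e+04 rad/s.
Step 2 — f₀ = ω₀/(2π) = 1.143e+04 Hz.
Step 3 — Series Q: Q = ω₀L/R = 7.18e+04·0.001/2200 = 0.03263.
Step 4 — Bandwidth: Δω = ω₀/Q = 2.2e+06 rad/s; BW = Δω/(2π) = 3.501e+05 Hz.

(a) f₀ = 1.143e+04 Hz  (b) Q = 0.03263  (c) BW = 3.501e+05 Hz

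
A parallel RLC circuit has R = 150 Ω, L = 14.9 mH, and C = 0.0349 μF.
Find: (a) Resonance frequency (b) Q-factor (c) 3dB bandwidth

Step 1 — Resonance: ω₀ = 1/√(LC) = 1/√(0.0149·3.49e-08) = 4.385e+04 rad/s.
Step 2 — f₀ = ω₀/(2π) = 6979 Hz.
Step 3 — Parallel Q: Q = R/(ω₀L) = 150/(4.385e+04·0.0149) = 0.2296.
Step 4 — Bandwidth: Δω = ω₀/Q = 1.91e+05 rad/s; BW = Δω/(2π) = 3.04e+04 Hz.

(a) f₀ = 6979 Hz  (b) Q = 0.2296  (c) BW = 3.04e+04 Hz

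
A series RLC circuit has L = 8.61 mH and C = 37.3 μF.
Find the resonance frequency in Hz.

Step 1 — Resonance condition Im(Z)=0 gives ω₀ = 1/√(LC).
Step 2 — ω₀ = 1/√(0.00861·3.73e-05) = 1765 rad/s.
Step 3 — f₀ = ω₀/(2π) = 280.8 Hz.

f₀ = 280.8 Hz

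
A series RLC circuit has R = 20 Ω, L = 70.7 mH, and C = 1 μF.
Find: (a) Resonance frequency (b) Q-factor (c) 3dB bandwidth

Step 1 — Resonance: ω₀ = 1/√(LC) = 1/√(0.0707·1e-06) = 3761 rad/s.
Step 2 — f₀ = ω₀/(2π) = 598.6 Hz.
Step 3 — Series Q: Q = ω₀L/R = 3761·0.0707/20 = 13.29.
Step 4 — Bandwidth: Δω = ω₀/Q = 282.9 rad/s; BW = Δω/(2π) = 45.02 Hz.

(a) f₀ = 598.6 Hz  (b) Q = 13.29  (c) BW = 45.02 Hz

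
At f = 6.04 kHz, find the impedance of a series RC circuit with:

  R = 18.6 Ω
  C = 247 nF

Step 1 — Angular frequency: ω = 2π·f = 2π·6040 = 3.795e+04 rad/s.
Step 2 — Component impedances:
  R: Z = R = 18.6 Ω
  C: Z = 1/(jωC) = -j/(ω·C) = 0 - j106.7 Ω
Step 3 — Series combination: Z_total = R + C = 18.6 - j106.7 Ω = 108.3∠-80.1° Ω.

Z = 18.6 - j106.7 Ω = 108.3∠-80.1° Ω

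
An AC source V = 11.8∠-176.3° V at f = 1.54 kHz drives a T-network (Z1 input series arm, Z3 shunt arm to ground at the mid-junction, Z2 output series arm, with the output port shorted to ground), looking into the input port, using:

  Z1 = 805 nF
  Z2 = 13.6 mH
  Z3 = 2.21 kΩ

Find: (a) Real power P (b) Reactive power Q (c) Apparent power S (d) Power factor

Step 1 — Angular frequency: ω = 2π·f = 2π·1540 = 9676 rad/s.
Step 2 — Component impedances:
  Z1: Z = 1/(jωC) = -j/(ω·C) = 0 - j128.4 Ω
  Z2: Z = jωL = j·9676·0.0136 = 0 + j131.6 Ω
  Z3: Z = R = 2210 Ω
Step 3 — With the output port shorted to ground, the output series arm Z2 runs from the junction to ground; the shunt arm Z3 also runs from the junction to ground. They appear in parallel: Z3 || Z2 = 7.808 + j131.1 Ω.
Step 4 — Series with input arm Z1: Z_in = Z1 + (Z3 || Z2) = 7.808 + j2.748 Ω = 8.278∠19.4° Ω.
Step 5 — Source phasor: V = 11.8∠-176.3° V = -11.78 - j0.7615 V.
Step 6 — Current: I = V / Z = -1.372 + j0.3855 A = 1.426∠164.3° A.
Step 7 — Complex power: S = V·I* = 15.87 + j5.585 VA.
Step 8 — Real power: P = Re(S) = 15.87 W.
Step 9 — Reactive power: Q = Im(S) = 5.585 VAR.
Step 10 — Apparent power: |S| = 16.82 VA.
Step 11 — Power factor: PF = P/|S| = 0.9433 (lagging).

(a) P = 15.87 W  (b) Q = 5.585 VAR  (c) S = 16.82 VA  (d) PF = 0.9433 (lagging)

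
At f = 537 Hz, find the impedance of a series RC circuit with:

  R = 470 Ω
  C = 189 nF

Step 1 — Angular frequency: ω = 2π·f = 2π·537 = 3374 rad/s.
Step 2 — Component impedances:
  R: Z = R = 470 Ω
  C: Z = 1/(jωC) = -j/(ω·C) = 0 - j1568 Ω
Step 3 — Series combination: Z_total = R + C = 470 - j1568 Ω = 1637∠-73.3° Ω.

Z = 470 - j1568 Ω = 1637∠-73.3° Ω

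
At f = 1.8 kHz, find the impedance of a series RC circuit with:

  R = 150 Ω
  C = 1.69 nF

Step 1 — Angular frequency: ω = 2π·f = 2π·1800 = 1.131e+04 rad/s.
Step 2 — Component impedances:
  R: Z = R = 150 Ω
  C: Z = 1/(jωC) = -j/(ω·C) = 0 - j5.232e+04 Ω
Step 3 — Series combination: Z_total = R + C = 150 - j5.232e+04 Ω = 5.232e+04∠-89.8° Ω.

Z = 150 - j5.232e+04 Ω = 5.232e+04∠-89.8° Ω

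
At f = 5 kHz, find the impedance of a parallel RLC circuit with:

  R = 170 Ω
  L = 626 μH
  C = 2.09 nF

Step 1 — Angular frequency: ω = 2π·f = 2π·5000 = 3.142e+04 rad/s.
Step 2 — Component impedances:
  R: Z = R = 170 Ω
  L: Z = jωL = j·3.142e+04·0.000626 = 0 + j19.67 Ω
  C: Z = 1/(jωC) = -j/(ω·C) = 0 - j1.523e+04 Ω
Step 3 — Parallel combination: 1/Z_total = 1/R + 1/L + 1/C; Z_total = 2.251 + j19.43 Ω = 19.56∠83.4° Ω.

Z = 2.251 + j19.43 Ω = 19.56∠83.4° Ω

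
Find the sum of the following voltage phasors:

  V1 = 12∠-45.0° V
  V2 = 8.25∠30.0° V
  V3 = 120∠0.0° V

Step 1 — Convert each phasor to rectangular form:
  V1 = 12·(cos(-45.0°) + j·sin(-45.0°)) = 8.485 - j8.485 V
  V2 = 8.25·(cos(30.0°) + j·sin(30.0°)) = 7.145 + j4.125 V
  V3 = 120·(cos(0.0°) + j·sin(0.0°)) = 120 V
Step 2 — Sum components: V_total = 135.6 - j4.36 V.
Step 3 — Convert to polar: |V_total| = 135.7 V, ∠V_total = -1.8°.

V_total = 135.7∠-1.8° V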